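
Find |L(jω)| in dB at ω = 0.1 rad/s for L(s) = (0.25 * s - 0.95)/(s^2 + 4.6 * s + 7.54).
Substitute s = j*0.1: L(j0.1) = -0.125491 + 0.0109862j.
|L(j0.1)| = sqrt(Re² + Im²) = 0.126.
20*log₁₀(0.126) = -17.99 dB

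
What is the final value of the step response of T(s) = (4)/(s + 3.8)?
FVT: lim_{t→∞} y(t) = lim_{s→0} s*Y(s) where Y(s) = T(s)/s.
= lim_{s→0} T(s) = T(0) = num(0)/den(0) = 4/3.8 = 1.053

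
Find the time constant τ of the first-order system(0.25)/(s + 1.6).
First-order system: τ = -1/pole. Pole = -1.6. τ = -1/(-1.6) = 0.625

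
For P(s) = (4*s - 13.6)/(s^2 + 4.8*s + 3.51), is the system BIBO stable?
Denominator: s^2 + 4.8*s + 3.51 = (s + 0.9)(s + 3.9). Poles: -0.9, -3.9. All Re(p)<0: Yes (stable)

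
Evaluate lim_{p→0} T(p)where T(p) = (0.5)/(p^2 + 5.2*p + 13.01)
DC gain = T(0) = num(0)/den(0) = 0.5/13.01 = 0.03843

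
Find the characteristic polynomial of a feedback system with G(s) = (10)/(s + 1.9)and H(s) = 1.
Characteristic poly = G_den * H_den + G_num * H_num = (s + 1.9) + (10) = s + 11.9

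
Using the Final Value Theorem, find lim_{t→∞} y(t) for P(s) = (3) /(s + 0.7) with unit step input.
FVT: lim_{t→∞} y(t) = lim_{s→0} s*Y(s) where Y(s) = P(s)/s.
= lim_{s→0} P(s) = P(0) = num(0)/den(0) = 3/0.7 = 4.286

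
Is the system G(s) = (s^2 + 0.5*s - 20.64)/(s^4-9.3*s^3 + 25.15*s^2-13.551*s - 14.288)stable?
Denominator: s^4 - 9.3*s^3 + 25.15*s^2 - 13.551*s - 14.288 = (s - 4.7)(s + 0.5)(s - 3.2)(s - 1.9). Poles: -0.5, 1.9, 3.2, 4.7. All Re(p)<0: No (unstable)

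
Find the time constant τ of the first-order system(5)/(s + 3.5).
First-order system: τ = -1/pole. Pole = -3.5. τ = -1/(-3.5) = 0.2857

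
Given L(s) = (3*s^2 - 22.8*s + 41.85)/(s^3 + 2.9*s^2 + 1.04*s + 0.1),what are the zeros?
Set numerator = 0: 3*s^2 - 22.8*s + 41.85 = 3*(s - 3.1)(s - 4.5) = 0 → Zeros: 3.1, 4.5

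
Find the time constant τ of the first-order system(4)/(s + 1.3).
First-order system: τ = -1/pole. Pole = -1.3. τ = -1/(-1.3) = 0.7692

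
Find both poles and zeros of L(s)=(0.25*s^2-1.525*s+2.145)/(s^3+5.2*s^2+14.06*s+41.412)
Set denominator = 0: s^3 + 5.2*s^2 + 14.06*s + 41.412 = (s + 4.2)(s^2 + s + 9.86) = 0 → Poles: -0.5 + 3.1j, -0.5 - 3.1j, -4.2
Set numerator = 0: 0.25*s^2 - 1.525*s + 2.145 = 0.25*(s - 3.9)(s - 2.2) = 0 → Zeros: 2.2, 3.9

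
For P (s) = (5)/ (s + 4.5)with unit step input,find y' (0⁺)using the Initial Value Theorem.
IVT: y'(0⁺) = lim_{s→∞} s²·Y(s) = lim_{s→∞} s·P(s).
deg(num) = 0, deg(den) = 1, relative degree = 1, so s·P(s) → (leading num)/(leading den) = 5/1 = 5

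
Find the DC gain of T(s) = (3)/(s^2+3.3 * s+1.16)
DC gain = T(0) = num(0)/den(0) = 3/1.16 = 2.586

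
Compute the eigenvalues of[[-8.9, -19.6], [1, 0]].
Eigenvalues solve det(λI - A) = 0.
Characteristic polynomial: λ^2 + 8.9*λ + 19.6 = 0.
Factor: (λ + 4)(λ + 4.9) = 0.
Roots: -4, -4.9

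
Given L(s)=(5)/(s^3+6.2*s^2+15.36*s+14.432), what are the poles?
Set denominator = 0: s^3 + 6.2*s^2 + 15.36*s + 14.432 = (s + 2.2)(s^2 + 4*s + 6.56) = 0 → Poles: -2 + 1.6j, -2 - 1.6j, -2.2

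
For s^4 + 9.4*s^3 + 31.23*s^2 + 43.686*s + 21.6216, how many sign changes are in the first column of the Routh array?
Routh array:
s^4: [1, 31.23, 21.6216]; s^3: [9.4, 43.686]; s^2: [26.5826, 21.6216]; s^1: [36.0403]; s^0: [21.6216]
First column: [1, 9.4, 26.5826, 36.0403, 21.6216]. Sign changes = 0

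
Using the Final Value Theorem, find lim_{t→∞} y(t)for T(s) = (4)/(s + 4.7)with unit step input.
FVT: lim_{t→∞} y(t) = lim_{s→0} s*Y(s) where Y(s) = T(s)/s.
= lim_{s→0} T(s) = T(0) = num(0)/den(0) = 4/4.7 = 0.8511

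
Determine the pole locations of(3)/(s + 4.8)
Set denominator = 0: s + 4.8 = 0 → Poles: -4.8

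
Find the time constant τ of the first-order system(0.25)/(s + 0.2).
First-order system: τ = -1/pole. Pole = -0.2. τ = -1/(-0.2) = 5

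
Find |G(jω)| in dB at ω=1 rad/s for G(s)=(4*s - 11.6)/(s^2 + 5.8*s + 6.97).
Substitute s = j*1: G(j1) = -0.664714 + 1.3158j.
|G(j1)| = sqrt(Re² + Im²) = 1.474.
20*log₁₀(1.474) = 3.37 dB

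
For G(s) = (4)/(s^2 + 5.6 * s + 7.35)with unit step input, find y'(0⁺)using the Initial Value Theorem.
IVT: y'(0⁺) = lim_{s→∞} s²·Y(s) = lim_{s→∞} s·G(s).
deg(num) = 0, deg(den) = 2, relative degree = 2 ≥ 2, so s·G(s) → 0. Initial slope = 0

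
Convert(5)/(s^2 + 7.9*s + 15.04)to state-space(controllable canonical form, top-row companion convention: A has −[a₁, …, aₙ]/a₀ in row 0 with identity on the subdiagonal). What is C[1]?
Reachable canonical form: C = numerator coefficients (right-aligned, zero-padded to length n).
num = 5, C = [[0, 5]].
C[1] = 5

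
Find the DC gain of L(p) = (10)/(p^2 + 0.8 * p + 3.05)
DC gain = L(0) = num(0)/den(0) = 10/3.05 = 3.279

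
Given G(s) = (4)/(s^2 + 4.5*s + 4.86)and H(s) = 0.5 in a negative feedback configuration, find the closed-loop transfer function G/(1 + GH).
Closed-loop T = G/(1+GH).
Numerator: G_num * H_den = 4.
Denominator: G_den * H_den + G_num * H_num = (s^2 + 4.5*s + 4.86) + (2) = s^2 + 4.5*s + 6.86.
T(s) = (4)/(s^2 + 4.5*s + 6.86)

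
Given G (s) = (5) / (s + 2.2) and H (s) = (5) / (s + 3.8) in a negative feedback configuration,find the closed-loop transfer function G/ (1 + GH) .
Closed-loop T = G/(1+GH).
Numerator: G_num * H_den = 5*s + 19.
Denominator: G_den * H_den + G_num * H_num = (s^2 + 6*s + 8.36) + (25) = s^2 + 6*s + 33.36.
T(s) = (5*s + 19)/(s^2 + 6*s + 33.36)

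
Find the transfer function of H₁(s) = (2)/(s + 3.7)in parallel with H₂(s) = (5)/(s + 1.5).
Parallel: H = H₁ + H₂ = (n₁·d₂ + n₂·d₁)/(d₁·d₂).
n₁·d₂ = 2*s + 3. n₂·d₁ = 5*s + 18.5. Sum = 7*s + 21.5. d₁·d₂ = s^2 + 5.2*s + 5.55.
H(s) = (7*s + 21.5)/(s^2 + 5.2*s + 5.55)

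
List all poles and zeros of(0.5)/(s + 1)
Set denominator = 0: s + 1 = 0 → Poles: -1
Numerator is a nonzero constant (0.5) → Zeros: none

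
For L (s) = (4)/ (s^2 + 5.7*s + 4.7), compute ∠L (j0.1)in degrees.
Substitute s = j*0.1: L(j0.1) = 0.840464 - 0.102146j.
∠L(j0.1) = atan2(Im, Re) = atan2(-0.102146, 0.840464) = -6.93°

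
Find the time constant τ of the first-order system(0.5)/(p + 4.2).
First-order system: τ = -1/pole. Pole = -4.2. τ = -1/(-4.2) = 0.2381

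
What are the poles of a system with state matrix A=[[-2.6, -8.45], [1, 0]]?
Eigenvalues solve det(λI - A) = 0.
Characteristic polynomial: λ^2 + 2.6*λ + 8.45 = 0.
Roots: -1.3 + 2.6j, -1.3 - 2.6j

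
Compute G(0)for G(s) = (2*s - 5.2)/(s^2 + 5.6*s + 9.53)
DC gain = G(0) = num(0)/den(0) = -5.2/9.53 = -0.5456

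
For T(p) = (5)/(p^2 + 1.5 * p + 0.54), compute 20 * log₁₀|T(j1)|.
Substitute p = j*1: T(j1) = -0.934352 - 3.0468j.
|T(j1)| = sqrt(Re² + Im²) = 3.187.
20*log₁₀(3.187) = 10.07 dB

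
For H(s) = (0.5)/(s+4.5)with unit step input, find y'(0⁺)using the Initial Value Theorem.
IVT: y'(0⁺) = lim_{s→∞} s²·Y(s) = lim_{s→∞} s·H(s).
deg(num) = 0, deg(den) = 1, relative degree = 1, so s·H(s) → (leading num)/(leading den) = 0.5/1 = 0.5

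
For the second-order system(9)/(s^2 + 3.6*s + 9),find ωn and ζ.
Standard form: ωn²/(s²+2ζωn·s+ωn²).
const=9=ωn² → ωn=3, s coeff=3.6=2ζωn → ζ=0.6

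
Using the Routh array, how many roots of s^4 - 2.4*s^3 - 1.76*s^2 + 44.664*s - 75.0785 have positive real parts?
Routh array:
s^4: [1, -1.76, -75.0785]; s^3: [-2.4, 44.664]; s^2: [16.85, -75.0785]; s^1: [33.9703]; s^0: [-75.0785]
First column: [1, -2.4, 16.85, 33.9703, -75.0785]. Sign changes = RHP roots = 3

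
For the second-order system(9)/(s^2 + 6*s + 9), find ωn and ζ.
Standard form: ωn²/(s²+2ζωn·s+ωn²).
const=9=ωn² → ωn=3, s coeff=6=2ζωn → ζ=1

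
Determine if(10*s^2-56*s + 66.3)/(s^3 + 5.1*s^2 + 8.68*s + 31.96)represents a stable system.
Denominator: s^3 + 5.1*s^2 + 8.68*s + 31.96 = (s + 4.7)(s^2 + 0.4*s + 6.8). Poles: -0.2 + 2.6j, -0.2 - 2.6j, -4.7. All Re(p)<0: Yes (stable)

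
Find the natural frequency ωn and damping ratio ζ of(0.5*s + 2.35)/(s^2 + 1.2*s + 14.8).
Underdamped: complex pole -0.6 + 3.8j. ωn = |pole| = 3.847, ζ = -Re(pole)/ωn = 0.156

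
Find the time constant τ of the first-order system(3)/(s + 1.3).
First-order system: τ = -1/pole. Pole = -1.3. τ = -1/(-1.3) = 0.7692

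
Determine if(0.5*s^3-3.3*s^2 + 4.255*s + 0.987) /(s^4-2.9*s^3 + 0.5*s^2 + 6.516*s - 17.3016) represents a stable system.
Denominator: s^4 - 2.9*s^3 + 0.5*s^2 + 6.516*s - 17.3016 = (s - 2.7)(s + 1.8)(s^2 - 2*s + 3.56). Poles: -1.8, 1 + 1.6j, 1 - 1.6j, 2.7. All Re(p)<0: No (unstable)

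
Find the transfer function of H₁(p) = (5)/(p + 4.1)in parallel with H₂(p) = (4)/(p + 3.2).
Parallel: H = H₁ + H₂ = (n₁·d₂ + n₂·d₁)/(d₁·d₂).
n₁·d₂ = 5*p + 16. n₂·d₁ = 4*p + 16.4. Sum = 9*p + 32.4. d₁·d₂ = p^2 + 7.3*p + 13.12.
H(p) = (9*p + 32.4)/(p^2 + 7.3*p + 13.12)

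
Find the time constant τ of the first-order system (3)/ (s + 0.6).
First-order system: τ = -1/pole. Pole = -0.6. τ = -1/(-0.6) = 1.667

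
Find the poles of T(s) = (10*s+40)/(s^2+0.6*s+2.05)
Set denominator = 0: s^2 + 0.6*s + 2.05 = 0 → Poles: -0.3 + 1.4j, -0.3 - 1.4j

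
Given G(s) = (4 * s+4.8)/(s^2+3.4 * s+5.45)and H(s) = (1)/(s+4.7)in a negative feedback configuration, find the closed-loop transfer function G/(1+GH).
Closed-loop T = G/(1+GH).
Numerator: G_num * H_den = 4*s^2 + 23.6*s + 22.56.
Denominator: G_den * H_den + G_num * H_num = (s^3 + 8.1*s^2 + 21.43*s + 25.615) + (4*s + 4.8) = s^3 + 8.1*s^2 + 25.43*s + 30.415.
T(s) = (4*s^2 + 23.6*s + 22.56)/(s^3 + 8.1*s^2 + 25.43*s + 30.415)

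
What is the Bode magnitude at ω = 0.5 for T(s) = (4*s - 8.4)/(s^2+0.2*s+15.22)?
Substitute s = j*0.5: T(j0.5) = -0.560205 + 0.137343j.
|T(j0.5)| = sqrt(Re² + Im²) = 0.5768.
20*log₁₀(0.5768) = -4.78 dB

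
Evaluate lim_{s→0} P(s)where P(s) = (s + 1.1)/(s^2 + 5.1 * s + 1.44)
DC gain = P(0) = num(0)/den(0) = 1.1/1.44 = 0.7639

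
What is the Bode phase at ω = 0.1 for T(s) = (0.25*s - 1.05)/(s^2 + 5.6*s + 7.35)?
Substitute s = j*0.1: T(j0.1) = -0.141966 + 0.0142372j.
∠T(j0.1) = atan2(Im, Re) = atan2(0.0142372, -0.141966) = 174.27°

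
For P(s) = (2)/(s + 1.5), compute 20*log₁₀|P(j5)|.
Substitute s = j*5: P(j5) = 0.110092 - 0.366972j.
|P(j5)| = sqrt(Re² + Im²) = 0.3831.
20*log₁₀(0.3831) = -8.33 dB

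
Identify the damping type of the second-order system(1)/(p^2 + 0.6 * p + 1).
Standard form: ωn²/(p²+2ζωn·p+ωn²) gives ωn=1, ζ=0.3.
Underdamped (ζ = 0.3 < 1)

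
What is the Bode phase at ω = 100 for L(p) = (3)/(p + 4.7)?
Substitute p = j*100: L(j100) = 0.00140689 - 0.0299339j.
∠L(j100) = atan2(Im, Re) = atan2(-0.0299339, 0.00140689) = -87.31°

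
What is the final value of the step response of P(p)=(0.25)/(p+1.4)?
FVT: lim_{t→∞} y(t) = lim_{p→0} p*Y(p) where Y(p) = P(p)/p.
= lim_{p→0} P(p) = P(0) = num(0)/den(0) = 0.25/1.4 = 0.1786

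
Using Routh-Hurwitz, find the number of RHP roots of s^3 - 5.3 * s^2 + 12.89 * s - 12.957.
Routh array:
s^3: [1, 12.89]; s^2: [-5.3, -12.957]; s^1: [10.4453]; s^0: [-12.957]
First column: [1, -5.3, 10.4453, -12.957]. Sign changes = RHP roots = 3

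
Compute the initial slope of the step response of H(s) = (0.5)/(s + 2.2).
IVT: y'(0⁺) = lim_{s→∞} s²·Y(s) = lim_{s→∞} s·H(s).
deg(num) = 0, deg(den) = 1, relative degree = 1, so s·H(s) → (leading num)/(leading den) = 0.5/1 = 0.5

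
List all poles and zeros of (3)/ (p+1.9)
Set denominator = 0: p + 1.9 = 0 → Poles: -1.9
Numerator is a nonzero constant (3) → Zeros: none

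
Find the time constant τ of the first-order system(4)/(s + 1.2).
First-order system: τ = -1/pole. Pole = -1.2. τ = -1/(-1.2) = 0.8333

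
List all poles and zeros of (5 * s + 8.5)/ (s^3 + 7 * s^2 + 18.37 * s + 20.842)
Set denominator = 0: s^3 + 7*s^2 + 18.37*s + 20.842 = (s + 3.4)(s^2 + 3.6*s + 6.13) = 0 → Poles: -1.8 + 1.7j, -1.8 - 1.7j, -3.4
Set numerator = 0: 5*s + 8.5 = 0 → Zeros: -1.7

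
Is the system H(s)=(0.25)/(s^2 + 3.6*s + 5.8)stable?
Denominator: s^2 + 3.6*s + 5.8. Poles: -1.8 + 1.6j, -1.8 - 1.6j. All Re(p)<0: Yes (stable)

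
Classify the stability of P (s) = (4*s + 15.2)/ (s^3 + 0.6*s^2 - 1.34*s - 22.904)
Denominator: s^3 + 0.6*s^2 - 1.34*s - 22.904 = (s - 2.8)(s^2 + 3.4*s + 8.18). Poles: -1.7 + 2.3j, -1.7 - 2.3j, 2.8. Unstable (1 pole(s) in RHP)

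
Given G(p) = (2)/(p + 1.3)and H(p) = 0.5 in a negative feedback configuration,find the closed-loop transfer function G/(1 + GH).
Closed-loop T = G/(1+GH).
Numerator: G_num * H_den = 2.
Denominator: G_den * H_den + G_num * H_num = (p + 1.3) + (1) = p + 2.3.
T(p) = (2)/(p + 2.3)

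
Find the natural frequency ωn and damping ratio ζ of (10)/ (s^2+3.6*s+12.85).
Underdamped: complex pole -1.8 + 3.1j. ωn = |pole| = 3.585, ζ = -Re(pole)/ωn = 0.5021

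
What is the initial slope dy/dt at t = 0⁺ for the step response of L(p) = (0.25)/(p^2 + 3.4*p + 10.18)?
IVT: y'(0⁺) = lim_{p→∞} p²·Y(p) = lim_{p→∞} p·L(p).
deg(num) = 0, deg(den) = 2, relative degree = 2 ≥ 2, so p·L(p) → 0. Initial slope = 0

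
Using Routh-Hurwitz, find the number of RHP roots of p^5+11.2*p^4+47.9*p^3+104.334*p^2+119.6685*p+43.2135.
Routh array:
p^5: [1, 47.9, 119.6685]; p^4: [11.2, 104.334, 43.2135]; p^3: [38.5845, 115.81]; p^2: [70.7175, 43.2135]; p^1: [92.2323]; p^0: [43.2135]
First column: [1, 11.2, 38.5845, 70.7175, 92.2323, 43.2135]. Sign changes = RHP roots = 0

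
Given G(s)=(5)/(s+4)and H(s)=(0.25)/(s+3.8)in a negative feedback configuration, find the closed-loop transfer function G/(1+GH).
Closed-loop T = G/(1+GH).
Numerator: G_num * H_den = 5*s + 19.
Denominator: G_den * H_den + G_num * H_num = (s^2 + 7.8*s + 15.2) + (1.25) = s^2 + 7.8*s + 16.45.
T(s) = (5*s + 19)/(s^2 + 7.8*s + 16.45)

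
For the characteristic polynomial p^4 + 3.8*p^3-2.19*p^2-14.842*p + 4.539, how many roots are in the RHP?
p^4 + 3.8*p^3 - 2.19*p^2 - 14.842*p + 4.539 = (p - 1.7)(p - 0.3)(p^2 + 5.8*p + 8.9). Poles: -2.9 + 0.7j, -2.9 - 0.7j, 0.3, 1.7. RHP poles (Re>0): 2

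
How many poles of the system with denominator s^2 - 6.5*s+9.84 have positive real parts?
s^2 - 6.5*s + 9.84 = (s - 2.4)(s - 4.1). Poles: 2.4, 4.1. RHP poles (Re>0): 2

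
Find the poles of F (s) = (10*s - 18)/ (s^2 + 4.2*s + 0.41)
Set denominator = 0: s^2 + 4.2*s + 0.41 = (s + 4.1)(s + 0.1) = 0 → Poles: -0.1, -4.1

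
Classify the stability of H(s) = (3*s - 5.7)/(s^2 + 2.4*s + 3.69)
Denominator: s^2 + 2.4*s + 3.69. Poles: -1.2 + 1.5j, -1.2 - 1.5j. Stable (all poles in LHP)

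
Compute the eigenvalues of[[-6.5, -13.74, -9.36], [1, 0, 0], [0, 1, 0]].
Eigenvalues solve det(λI - A) = 0.
Characteristic polynomial: λ^3 + 6.5*λ^2 + 13.74*λ + 9.36 = 0.
Factor: (λ + 1.5)(λ + 2.6)(λ + 2.4) = 0.
Roots: -1.5, -2.4, -2.6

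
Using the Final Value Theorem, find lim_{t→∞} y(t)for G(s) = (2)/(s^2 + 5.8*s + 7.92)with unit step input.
FVT: lim_{t→∞} y(t) = lim_{s→0} s*Y(s) where Y(s) = G(s)/s.
= lim_{s→0} G(s) = G(0) = num(0)/den(0) = 2/7.92 = 0.2525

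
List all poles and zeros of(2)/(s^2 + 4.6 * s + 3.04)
Set denominator = 0: s^2 + 4.6*s + 3.04 = (s + 0.8)(s + 3.8) = 0 → Poles: -0.8, -3.8
Numerator is a nonzero constant (2) → Zeros: none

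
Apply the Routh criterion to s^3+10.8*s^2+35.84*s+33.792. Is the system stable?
Routh array:
s^3: [1, 35.84]; s^2: [10.8, 33.792]; s^1: [32.7111]; s^0: [33.792]
First column: [1, 10.8, 32.7111, 33.792]. Sign changes = 0.
Yes, stable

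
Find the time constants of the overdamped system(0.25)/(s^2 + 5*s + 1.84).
Overdamped: real poles at -0.4, -4.6. τ = -1/pole → τ₁ = 2.5, τ₂ = 0.2174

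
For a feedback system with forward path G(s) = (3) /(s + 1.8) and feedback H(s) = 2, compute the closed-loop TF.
Closed-loop T = G/(1+GH).
Numerator: G_num * H_den = 3.
Denominator: G_den * H_den + G_num * H_num = (s + 1.8) + (6) = s + 7.8.
T(s) = (3)/(s + 7.8)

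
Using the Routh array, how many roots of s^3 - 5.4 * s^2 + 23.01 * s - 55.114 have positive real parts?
Routh array:
s^3: [1, 23.01]; s^2: [-5.4, -55.114]; s^1: [12.8037]; s^0: [-55.114]
First column: [1, -5.4, 12.8037, -55.114]. Sign changes = RHP roots = 3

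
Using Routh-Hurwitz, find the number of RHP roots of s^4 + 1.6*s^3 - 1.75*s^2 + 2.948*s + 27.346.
Routh array:
s^4: [1, -1.75, 27.346]; s^3: [1.6, 2.948]; s^2: [-3.5925, 27.346]; s^1: [15.1272]; s^0: [27.346]
First column: [1, 1.6, -3.5925, 15.1272, 27.346]. Sign changes = RHP roots = 2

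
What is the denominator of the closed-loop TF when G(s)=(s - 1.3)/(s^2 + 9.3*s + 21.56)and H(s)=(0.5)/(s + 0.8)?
Characteristic poly = G_den * H_den + G_num * H_num = (s^3 + 10.1*s^2 + 29*s + 17.248) + (0.5*s - 0.65) = s^3 + 10.1*s^2 + 29.5*s + 16.598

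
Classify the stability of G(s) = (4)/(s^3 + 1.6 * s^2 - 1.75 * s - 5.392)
Denominator: s^3 + 1.6*s^2 - 1.75*s - 5.392 = (s - 1.6)(s^2 + 3.2*s + 3.37). Poles: -1.6 + 0.9j, -1.6 - 0.9j, 1.6. Unstable (1 pole(s) in RHP)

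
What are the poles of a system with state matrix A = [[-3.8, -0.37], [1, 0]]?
Eigenvalues solve det(λI - A) = 0.
Characteristic polynomial: λ^2 + 3.8*λ + 0.37 = 0.
Factor: (λ + 0.1)(λ + 3.7) = 0.
Roots: -0.1, -3.7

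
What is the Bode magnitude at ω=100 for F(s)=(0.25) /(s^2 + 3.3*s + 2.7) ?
Substitute s = j*100: F(j100) = -2.49795e-05 - 8.24547e-07j.
|F(j100)| = sqrt(Re² + Im²) = 2.499e-05.
20*log₁₀(2.499e-05) = -92.04 dB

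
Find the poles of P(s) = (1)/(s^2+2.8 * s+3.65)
Set denominator = 0: s^2 + 2.8*s + 3.65 = 0 → Poles: -1.4 + 1.3j, -1.4 - 1.3j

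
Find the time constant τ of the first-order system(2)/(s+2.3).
First-order system: τ = -1/pole. Pole = -2.3. τ = -1/(-2.3) = 0.4348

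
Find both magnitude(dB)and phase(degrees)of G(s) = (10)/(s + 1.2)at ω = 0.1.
Substitute s = j*0.1: G(j0.1) = 8.27586 - 0.689655j.
|G| = 20*log₁₀(sqrt(Re²+Im²)) = 18.39 dB.
∠G = atan2(Im, Re) = -4.76°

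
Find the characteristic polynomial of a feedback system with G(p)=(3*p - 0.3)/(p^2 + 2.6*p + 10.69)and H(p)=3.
Characteristic poly = G_den * H_den + G_num * H_num = (p^2 + 2.6*p + 10.69) + (9*p - 0.9) = p^2 + 11.6*p + 9.79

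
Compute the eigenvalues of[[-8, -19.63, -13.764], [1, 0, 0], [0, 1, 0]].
Eigenvalues solve det(λI - A) = 0.
Characteristic polynomial: λ^3 + 8*λ^2 + 19.63*λ + 13.764 = 0.
Factor: (λ + 3.7)(λ + 3.1)(λ + 1.2) = 0.
Roots: -1.2, -3.1, -3.7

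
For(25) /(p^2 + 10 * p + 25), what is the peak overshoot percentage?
Standard form: ωn²/(p²+2ζωn·p+ωn²) → ωn = 5, ζ = 1.
ζ ≥ 1, so the response is non-oscillatory: peak overshoot = 0%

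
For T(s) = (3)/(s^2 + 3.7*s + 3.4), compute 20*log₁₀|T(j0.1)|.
Substitute s = j*0.1: T(j0.1) = 0.874538 - 0.095451j.
|T(j0.1)| = sqrt(Re² + Im²) = 0.8797.
20*log₁₀(0.8797) = -1.11 dB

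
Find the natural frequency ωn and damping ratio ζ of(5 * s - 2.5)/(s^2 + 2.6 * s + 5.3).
Underdamped: complex pole -1.3 + 1.9j. ωn = |pole| = 2.302, ζ = -Re(pole)/ωn = 0.5647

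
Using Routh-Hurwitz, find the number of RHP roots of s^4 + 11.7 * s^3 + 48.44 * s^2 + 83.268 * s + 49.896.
Routh array:
s^4: [1, 48.44, 49.896]; s^3: [11.7, 83.268]; s^2: [41.3231, 49.896]; s^1: [69.1407]; s^0: [49.896]
First column: [1, 11.7, 41.3231, 69.1407, 49.896]. Sign changes = RHP roots = 0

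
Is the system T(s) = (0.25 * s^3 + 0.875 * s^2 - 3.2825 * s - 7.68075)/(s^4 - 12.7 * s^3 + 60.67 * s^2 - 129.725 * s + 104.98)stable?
Denominator: s^4 - 12.7*s^3 + 60.67*s^2 - 129.725*s + 104.98 = (s - 4)(s - 2.9)(s^2 - 5.8*s + 9.05). Poles: 2.9, 2.9 + 0.8j, 2.9 - 0.8j, 4. All Re(p)<0: No (unstable)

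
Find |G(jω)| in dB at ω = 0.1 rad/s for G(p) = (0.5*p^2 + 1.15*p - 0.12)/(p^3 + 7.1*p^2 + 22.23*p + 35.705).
Substitute p = j*0.1: G(j0.1) = -0.00329384 + 0.00343265j.
|G(j0.1)| = sqrt(Re² + Im²) = 0.004757.
20*log₁₀(0.004757) = -46.45 dB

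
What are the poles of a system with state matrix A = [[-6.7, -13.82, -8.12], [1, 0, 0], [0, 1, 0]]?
Eigenvalues solve det(λI - A) = 0.
Characteristic polynomial: λ^3 + 6.7*λ^2 + 13.82*λ + 8.12 = 0.
Factor: (λ + 2.9)(λ + 2.8)(λ + 1) = 0.
Roots: -1, -2.8, -2.9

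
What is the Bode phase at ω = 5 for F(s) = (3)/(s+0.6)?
Substitute s = j*5: F(j5) = 0.0709779 - 0.591483j.
∠F(j5) = atan2(Im, Re) = atan2(-0.591483, 0.0709779) = -83.16°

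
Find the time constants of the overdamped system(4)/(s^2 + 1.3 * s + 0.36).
Overdamped: real poles at -0.4, -0.9. τ = -1/pole → τ₁ = 2.5, τ₂ = 1.111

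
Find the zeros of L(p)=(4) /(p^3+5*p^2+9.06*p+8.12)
Numerator is a nonzero constant (4) → Zeros: none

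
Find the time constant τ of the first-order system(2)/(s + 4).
First-order system: τ = -1/pole. Pole = -4. τ = -1/(-4) = 0.25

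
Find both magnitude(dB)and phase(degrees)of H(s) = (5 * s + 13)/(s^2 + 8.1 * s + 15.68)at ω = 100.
Substitute s = j*100: H(j100) = 0.00274264 - 0.049856j.
|H| = 20*log₁₀(sqrt(Re²+Im²)) = -26.03 dB.
∠H = atan2(Im, Re) = -86.85°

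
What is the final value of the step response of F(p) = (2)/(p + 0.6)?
FVT: lim_{t→∞} y(t) = lim_{p→0} p*Y(p) where Y(p) = F(p)/p.
= lim_{p→0} F(p) = F(0) = num(0)/den(0) = 2/0.6 = 3.333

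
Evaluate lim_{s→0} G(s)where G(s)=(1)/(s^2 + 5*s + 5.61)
DC gain = G(0) = num(0)/den(0) = 1/5.61 = 0.1783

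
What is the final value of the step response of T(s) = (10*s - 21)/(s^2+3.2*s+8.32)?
FVT: lim_{t→∞} y(t) = lim_{s→0} s*Y(s) where Y(s) = T(s)/s.
= lim_{s→0} T(s) = T(0) = num(0)/den(0) = -21/8.32 = -2.524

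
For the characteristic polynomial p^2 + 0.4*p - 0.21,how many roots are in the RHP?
p^2 + 0.4*p - 0.21 = (p - 0.3)(p + 0.7). Poles: -0.7, 0.3. RHP poles (Re>0): 1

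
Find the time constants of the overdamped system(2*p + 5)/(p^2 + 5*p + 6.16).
Overdamped: real poles at -2.8, -2.2. τ = -1/pole → τ₁ = 0.3571, τ₂ = 0.4545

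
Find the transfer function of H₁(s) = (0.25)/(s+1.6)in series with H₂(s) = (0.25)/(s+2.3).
Series: H = H₁ · H₂ = (n₁·n₂)/(d₁·d₂).
Num: n₁·n₂ = 0.0625. Den: d₁·d₂ = s^2 + 3.9*s + 3.68.
H(s) = (0.0625)/(s^2 + 3.9*s + 3.68)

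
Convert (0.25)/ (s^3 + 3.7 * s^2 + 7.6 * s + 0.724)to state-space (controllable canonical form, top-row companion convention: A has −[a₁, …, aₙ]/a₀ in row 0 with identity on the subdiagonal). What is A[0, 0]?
Reachable canonical form for den = s^3 + 3.7*s^2 + 7.6*s + 0.724: top row of A = -[a₁,a₂,...,aₙ]/a₀, ones on the subdiagonal, zeros elsewhere.
A = [[-3.7, -7.6, -0.724], [1, 0, 0], [0, 1, 0]].
A[0,0] = -3.7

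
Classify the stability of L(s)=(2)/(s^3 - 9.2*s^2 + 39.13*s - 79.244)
Denominator: s^3 - 9.2*s^2 + 39.13*s - 79.244 = (s - 4.4)(s^2 - 4.8*s + 18.01). Poles: 2.4 + 3.5j, 2.4 - 3.5j, 4.4. Unstable (3 pole(s) in RHP)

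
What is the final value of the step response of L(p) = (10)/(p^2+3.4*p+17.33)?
FVT: lim_{t→∞} y(t) = lim_{p→0} p*Y(p) where Y(p) = L(p)/p.
= lim_{p→0} L(p) = L(0) = num(0)/den(0) = 10/17.33 = 0.577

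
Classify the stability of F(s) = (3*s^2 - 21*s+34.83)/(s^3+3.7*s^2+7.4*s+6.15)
Denominator: s^3 + 3.7*s^2 + 7.4*s + 6.15 = (s + 1.5)(s^2 + 2.2*s + 4.1). Poles: -1.1 + 1.7j, -1.1 - 1.7j, -1.5. Stable (all poles in LHP)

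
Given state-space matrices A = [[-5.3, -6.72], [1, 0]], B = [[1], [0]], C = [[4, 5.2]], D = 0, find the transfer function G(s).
G(s) = C(sI - A)⁻¹B + D.
Characteristic polynomial det(sI - A) = s^2 + 5.3*s + 6.72.
Numerator from C·adj(sI-A)·B + D·det(sI-A) = 4*s + 5.2.
G(s) = (4*s + 5.2)/(s^2 + 5.3*s + 6.72)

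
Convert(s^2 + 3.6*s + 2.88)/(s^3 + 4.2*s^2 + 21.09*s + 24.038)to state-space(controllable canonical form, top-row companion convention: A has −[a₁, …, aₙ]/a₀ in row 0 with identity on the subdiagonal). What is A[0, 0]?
Reachable canonical form for den = s^3 + 4.2*s^2 + 21.09*s + 24.038: top row of A = -[a₁,a₂,...,aₙ]/a₀, ones on the subdiagonal, zeros elsewhere.
A = [[-4.2, -21.09, -24.038], [1, 0, 0], [0, 1, 0]].
A[0,0] = -4.2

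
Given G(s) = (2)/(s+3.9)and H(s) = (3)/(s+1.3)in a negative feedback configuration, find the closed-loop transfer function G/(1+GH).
Closed-loop T = G/(1+GH).
Numerator: G_num * H_den = 2*s + 2.6.
Denominator: G_den * H_den + G_num * H_num = (s^2 + 5.2*s + 5.07) + (6) = s^2 + 5.2*s + 11.07.
T(s) = (2*s + 2.6)/(s^2 + 5.2*s + 11.07)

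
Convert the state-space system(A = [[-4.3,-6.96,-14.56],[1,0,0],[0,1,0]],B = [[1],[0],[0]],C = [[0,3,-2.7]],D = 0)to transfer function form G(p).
G(p) = C(pI - A)⁻¹B + D.
Characteristic polynomial det(pI - A) = p^3 + 4.3*p^2 + 6.96*p + 14.56.
Numerator from C·adj(pI-A)·B + D·det(pI-A) = 3*p - 2.7.
G(p) = (3*p - 2.7)/(p^3 + 4.3*p^2 + 6.96*p + 14.56)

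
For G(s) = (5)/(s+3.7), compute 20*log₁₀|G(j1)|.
Substitute s = j*1: G(j1) = 1.25936 - 0.340368j.
|G(j1)| = sqrt(Re² + Im²) = 1.305.
20*log₁₀(1.305) = 2.31 dB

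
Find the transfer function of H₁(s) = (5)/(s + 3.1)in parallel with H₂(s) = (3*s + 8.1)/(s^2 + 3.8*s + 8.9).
Parallel: H = H₁ + H₂ = (n₁·d₂ + n₂·d₁)/(d₁·d₂).
n₁·d₂ = 5*s^2 + 19*s + 44.5. n₂·d₁ = 3*s^2 + 17.4*s + 25.11. Sum = 8*s^2 + 36.4*s + 69.61. d₁·d₂ = s^3 + 6.9*s^2 + 20.68*s + 27.59.
H(s) = (8*s^2 + 36.4*s + 69.61)/(s^3 + 6.9*s^2 + 20.68*s + 27.59)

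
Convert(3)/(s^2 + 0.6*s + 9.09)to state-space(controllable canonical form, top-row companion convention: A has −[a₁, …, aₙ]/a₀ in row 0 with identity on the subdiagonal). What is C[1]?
Reachable canonical form: C = numerator coefficients (right-aligned, zero-padded to length n).
num = 3, C = [[0, 3]].
C[1] = 3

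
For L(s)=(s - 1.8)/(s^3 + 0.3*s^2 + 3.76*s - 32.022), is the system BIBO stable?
Denominator: s^3 + 0.3*s^2 + 3.76*s - 32.022 = (s - 2.7)(s^2 + 3*s + 11.86). Poles: -1.5 + 3.1j, -1.5 - 3.1j, 2.7. All Re(p)<0: No (unstable)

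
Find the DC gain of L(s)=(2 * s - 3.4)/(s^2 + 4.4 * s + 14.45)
DC gain = L(0) = num(0)/den(0) = -3.4/14.45 = -0.2353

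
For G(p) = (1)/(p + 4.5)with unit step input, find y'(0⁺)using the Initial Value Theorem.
IVT: y'(0⁺) = lim_{p→∞} p²·Y(p) = lim_{p→∞} p·G(p).
deg(num) = 0, deg(den) = 1, relative degree = 1, so p·G(p) → (leading num)/(leading den) = 1/1 = 1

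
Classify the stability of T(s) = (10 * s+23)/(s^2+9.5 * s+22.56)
Denominator: s^2 + 9.5*s + 22.56 = (s + 4.8)(s + 4.7). Poles: -4.7, -4.8. Stable (all poles in LHP)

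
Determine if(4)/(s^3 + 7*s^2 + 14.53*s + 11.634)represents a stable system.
Denominator: s^3 + 7*s^2 + 14.53*s + 11.634 = (s + 4.2)(s^2 + 2.8*s + 2.77). Poles: -1.4 + 0.9j, -1.4 - 0.9j, -4.2. All Re(p)<0: Yes (stable)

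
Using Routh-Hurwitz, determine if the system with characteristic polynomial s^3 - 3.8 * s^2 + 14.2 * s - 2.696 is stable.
Routh array:
s^3: [1, 14.2]; s^2: [-3.8, -2.696]; s^1: [13.4905]; s^0: [-2.696]
First column: [1, -3.8, 13.4905, -2.696]. Sign changes = 3.
No, unstable (3 RHP root(s))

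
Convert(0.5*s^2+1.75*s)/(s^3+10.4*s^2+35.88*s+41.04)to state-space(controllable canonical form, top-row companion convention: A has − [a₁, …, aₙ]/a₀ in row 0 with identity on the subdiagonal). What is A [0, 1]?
Reachable canonical form for den = s^3 + 10.4*s^2 + 35.88*s + 41.04: top row of A = -[a₁,a₂,...,aₙ]/a₀, ones on the subdiagonal, zeros elsewhere.
A = [[-10.4, -35.88, -41.04], [1, 0, 0], [0, 1, 0]].
A[0,1] = -35.88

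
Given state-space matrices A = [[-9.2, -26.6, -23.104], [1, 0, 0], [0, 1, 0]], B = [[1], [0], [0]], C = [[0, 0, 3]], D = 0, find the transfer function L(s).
L(s) = C(sI - A)⁻¹B + D.
Characteristic polynomial det(sI - A) = s^3 + 9.2*s^2 + 26.6*s + 23.104.
Numerator from C·adj(sI-A)·B + D·det(sI-A) = 3.
L(s) = (3)/(s^3 + 9.2*s^2 + 26.6*s + 23.104)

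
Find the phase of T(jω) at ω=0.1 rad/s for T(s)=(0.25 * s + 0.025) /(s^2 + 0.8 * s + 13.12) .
Substitute s = j*0.1: T(j0.1) = 0.00191851 + 0.00189523j.
∠T(j0.1) = atan2(Im, Re) = atan2(0.00189523, 0.00191851) = 44.65°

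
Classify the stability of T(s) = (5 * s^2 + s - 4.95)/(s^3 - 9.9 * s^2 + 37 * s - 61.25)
Denominator: s^3 - 9.9*s^2 + 37*s - 61.25 = (s - 4.9)(s^2 - 5*s + 12.5). Poles: 2.5 + 2.5j, 2.5 - 2.5j, 4.9. Unstable (3 pole(s) in RHP)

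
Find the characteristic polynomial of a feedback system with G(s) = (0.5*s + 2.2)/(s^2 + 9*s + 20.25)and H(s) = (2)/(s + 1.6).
Characteristic poly = G_den * H_den + G_num * H_num = (s^3 + 10.6*s^2 + 34.65*s + 32.4) + (s + 4.4) = s^3 + 10.6*s^2 + 35.65*s + 36.8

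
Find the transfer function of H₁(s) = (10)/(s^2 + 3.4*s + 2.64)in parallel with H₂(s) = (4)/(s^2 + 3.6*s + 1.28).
Parallel: H = H₁ + H₂ = (n₁·d₂ + n₂·d₁)/(d₁·d₂).
n₁·d₂ = 10*s^2 + 36*s + 12.8. n₂·d₁ = 4*s^2 + 13.6*s + 10.56. Sum = 14*s^2 + 49.6*s + 23.36. d₁·d₂ = s^4 + 7*s^3 + 16.16*s^2 + 13.856*s + 3.3792.
H(s) = (14*s^2 + 49.6*s + 23.36)/(s^4 + 7*s^3 + 16.16*s^2 + 13.856*s + 3.3792)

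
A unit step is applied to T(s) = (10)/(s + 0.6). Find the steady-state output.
FVT: lim_{t→∞} y(t) = lim_{s→0} s*Y(s) where Y(s) = T(s)/s.
= lim_{s→0} T(s) = T(0) = num(0)/den(0) = 10/0.6 = 16.67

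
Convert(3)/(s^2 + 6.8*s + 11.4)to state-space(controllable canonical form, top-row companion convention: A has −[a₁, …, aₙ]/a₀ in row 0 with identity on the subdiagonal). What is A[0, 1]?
Reachable canonical form for den = s^2 + 6.8*s + 11.4: top row of A = -[a₁,a₂,...,aₙ]/a₀, ones on the subdiagonal, zeros elsewhere.
A = [[-6.8, -11.4], [1, 0]].
A[0,1] = -11.4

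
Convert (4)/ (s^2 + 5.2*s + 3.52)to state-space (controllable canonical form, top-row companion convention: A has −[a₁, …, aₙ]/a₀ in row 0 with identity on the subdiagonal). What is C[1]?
Reachable canonical form: C = numerator coefficients (right-aligned, zero-padded to length n).
num = 4, C = [[0, 4]].
C[1] = 4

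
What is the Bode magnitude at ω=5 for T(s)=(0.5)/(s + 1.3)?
Substitute s = j*5: T(j5) = 0.0243537 - 0.093668j.
|T(j5)| = sqrt(Re² + Im²) = 0.09678.
20*log₁₀(0.09678) = -20.28 dB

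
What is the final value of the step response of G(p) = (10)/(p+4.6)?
FVT: lim_{t→∞} y(t) = lim_{p→0} p*Y(p) where Y(p) = G(p)/p.
= lim_{p→0} G(p) = G(0) = num(0)/den(0) = 10/4.6 = 2.174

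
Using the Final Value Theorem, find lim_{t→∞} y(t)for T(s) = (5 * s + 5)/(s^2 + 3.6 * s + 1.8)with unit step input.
FVT: lim_{t→∞} y(t) = lim_{s→0} s*Y(s) where Y(s) = T(s)/s.
= lim_{s→0} T(s) = T(0) = num(0)/den(0) = 5/1.8 = 2.778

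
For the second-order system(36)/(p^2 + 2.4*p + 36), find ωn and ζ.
Standard form: ωn²/(p²+2ζωn·p+ωn²).
const=36=ωn² → ωn=6, p coeff=2.4=2ζωn → ζ=0.2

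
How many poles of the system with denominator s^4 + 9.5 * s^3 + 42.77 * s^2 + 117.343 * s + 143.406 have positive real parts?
s^4 + 9.5*s^3 + 42.77*s^2 + 117.343*s + 143.406 = (s + 3.6)(s + 3.1)(s^2 + 2.8*s + 12.85). Poles: -1.4 + 3.3j, -1.4 - 3.3j, -3.1, -3.6. RHP poles (Re>0): 0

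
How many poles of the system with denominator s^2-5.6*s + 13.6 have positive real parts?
Poles: 2.8 + 2.4j, 2.8 - 2.4j. RHP poles (Re>0): 2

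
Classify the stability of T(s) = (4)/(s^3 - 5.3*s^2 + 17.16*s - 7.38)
Denominator: s^3 - 5.3*s^2 + 17.16*s - 7.38 = (s - 0.5)(s^2 - 4.8*s + 14.76). Poles: 0.5, 2.4 + 3j, 2.4 - 3j. Unstable (3 pole(s) in RHP)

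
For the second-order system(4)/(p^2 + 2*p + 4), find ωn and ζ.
Standard form: ωn²/(p²+2ζωn·p+ωn²).
const=4=ωn² → ωn=2, p coeff=2=2ζωn → ζ=0.5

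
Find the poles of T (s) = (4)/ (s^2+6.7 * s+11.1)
Set denominator = 0: s^2 + 6.7*s + 11.1 = (s + 3.7)(s + 3) = 0 → Poles: -3, -3.7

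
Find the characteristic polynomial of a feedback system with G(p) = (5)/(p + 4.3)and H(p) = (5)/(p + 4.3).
Characteristic poly = G_den * H_den + G_num * H_num = (p^2 + 8.6*p + 18.49) + (25) = p^2 + 8.6*p + 43.49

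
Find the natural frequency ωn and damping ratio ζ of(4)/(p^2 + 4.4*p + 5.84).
Underdamped: complex pole -2.2 + 1j. ωn = |pole| = 2.417, ζ = -Re(pole)/ωn = 0.9104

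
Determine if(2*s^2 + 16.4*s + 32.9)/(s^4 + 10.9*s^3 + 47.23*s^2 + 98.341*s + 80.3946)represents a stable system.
Denominator: s^4 + 10.9*s^3 + 47.23*s^2 + 98.341*s + 80.3946 = (s + 3.9)(s + 2.2)(s^2 + 4.8*s + 9.37). Poles: -2.2, -2.4 + 1.9j, -2.4 - 1.9j, -3.9. All Re(p)<0: Yes (stable)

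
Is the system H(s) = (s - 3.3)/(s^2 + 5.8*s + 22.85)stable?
Denominator: s^2 + 5.8*s + 22.85. Poles: -2.9 + 3.8j, -2.9 - 3.8j. All Re(p)<0: Yes (stable)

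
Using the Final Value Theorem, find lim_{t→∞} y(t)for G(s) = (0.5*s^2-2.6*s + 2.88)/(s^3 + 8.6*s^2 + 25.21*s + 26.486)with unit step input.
FVT: lim_{t→∞} y(t) = lim_{s→0} s*Y(s) where Y(s) = G(s)/s.
= lim_{s→0} G(s) = G(0) = num(0)/den(0) = 2.88/26.486 = 0.1087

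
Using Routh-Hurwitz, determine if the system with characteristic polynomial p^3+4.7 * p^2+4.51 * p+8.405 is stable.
Routh array:
p^3: [1, 4.51]; p^2: [4.7, 8.405]; p^1: [2.7217]; p^0: [8.405]
First column: [1, 4.7, 2.7217, 8.405]. Sign changes = 0.
Yes, stable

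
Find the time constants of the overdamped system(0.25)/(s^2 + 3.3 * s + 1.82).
Overdamped: real poles at -0.7, -2.6. τ = -1/pole → τ₁ = 1.429, τ₂ = 0.3846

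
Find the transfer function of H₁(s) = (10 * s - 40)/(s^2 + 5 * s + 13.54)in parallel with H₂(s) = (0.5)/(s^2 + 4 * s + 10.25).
Parallel: H = H₁ + H₂ = (n₁·d₂ + n₂·d₁)/(d₁·d₂).
n₁·d₂ = 10*s^3 - 57.5*s - 410. n₂·d₁ = 0.5*s^2 + 2.5*s + 6.77. Sum = 10*s^3 + 0.5*s^2 - 55*s - 403.23. d₁·d₂ = s^4 + 9*s^3 + 43.79*s^2 + 105.41*s + 138.785.
H(s) = (10*s^3 + 0.5*s^2 - 55*s - 403.23)/(s^4 + 9*s^3 + 43.79*s^2 + 105.41*s + 138.785)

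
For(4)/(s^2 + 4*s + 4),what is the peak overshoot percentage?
Standard form: ωn²/(s²+2ζωn·s+ωn²) → ωn = 2, ζ = 1.
ζ ≥ 1, so the response is non-oscillatory: peak overshoot = 0%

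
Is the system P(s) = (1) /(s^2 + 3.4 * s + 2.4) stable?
Denominator: s^2 + 3.4*s + 2.4 = (s + 1)(s + 2.4). Poles: -1, -2.4. All Re(p)<0: Yes (stable)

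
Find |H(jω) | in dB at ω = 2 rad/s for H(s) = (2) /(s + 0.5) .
Substitute s = j*2: H(j2) = 0.235294 - 0.941176j.
|H(j2)| = sqrt(Re² + Im²) = 0.9701.
20*log₁₀(0.9701) = -0.26 dB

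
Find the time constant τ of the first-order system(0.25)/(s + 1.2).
First-order system: τ = -1/pole. Pole = -1.2. τ = -1/(-1.2) = 0.8333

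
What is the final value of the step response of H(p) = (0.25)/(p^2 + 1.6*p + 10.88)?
FVT: lim_{t→∞} y(t) = lim_{p→0} p*Y(p) where Y(p) = H(p)/p.
= lim_{p→0} H(p) = H(0) = num(0)/den(0) = 0.25/10.88 = 0.02298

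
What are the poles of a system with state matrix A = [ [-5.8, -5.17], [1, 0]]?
Eigenvalues solve det(λI - A) = 0.
Characteristic polynomial: λ^2 + 5.8*λ + 5.17 = 0.
Factor: (λ + 4.7)(λ + 1.1) = 0.
Roots: -1.1, -4.7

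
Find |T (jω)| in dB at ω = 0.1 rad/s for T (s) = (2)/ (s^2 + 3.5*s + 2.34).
Substitute s = j*0.1: T(j0.1) = 0.839428 - 0.126094j.
|T(j0.1)| = sqrt(Re² + Im²) = 0.8488.
20*log₁₀(0.8488) = -1.42 dB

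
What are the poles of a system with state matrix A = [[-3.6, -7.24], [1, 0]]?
Eigenvalues solve det(λI - A) = 0.
Characteristic polynomial: λ^2 + 3.6*λ + 7.24 = 0.
Roots: -1.8 + 2j, -1.8 - 2j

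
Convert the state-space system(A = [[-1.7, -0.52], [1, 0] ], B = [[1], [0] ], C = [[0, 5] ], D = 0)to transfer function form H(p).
H(p) = C(pI - A)⁻¹B + D.
Characteristic polynomial det(pI - A) = p^2 + 1.7*p + 0.52.
Numerator from C·adj(pI-A)·B + D·det(pI-A) = 5.
H(p) = (5)/(p^2 + 1.7*p + 0.52)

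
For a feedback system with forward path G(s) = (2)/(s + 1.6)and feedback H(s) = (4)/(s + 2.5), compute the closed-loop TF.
Closed-loop T = G/(1+GH).
Numerator: G_num * H_den = 2*s + 5.
Denominator: G_den * H_den + G_num * H_num = (s^2 + 4.1*s + 4) + (8) = s^2 + 4.1*s + 12.
T(s) = (2*s + 5)/(s^2 + 4.1*s + 12)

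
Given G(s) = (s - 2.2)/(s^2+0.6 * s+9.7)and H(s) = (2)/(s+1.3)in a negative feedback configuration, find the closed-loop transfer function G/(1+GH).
Closed-loop T = G/(1+GH).
Numerator: G_num * H_den = s^2 - 0.9*s - 2.86.
Denominator: G_den * H_den + G_num * H_num = (s^3 + 1.9*s^2 + 10.48*s + 12.61) + (2*s - 4.4) = s^3 + 1.9*s^2 + 12.48*s + 8.21.
T(s) = (s^2 - 0.9*s - 2.86)/(s^3 + 1.9*s^2 + 12.48*s + 8.21)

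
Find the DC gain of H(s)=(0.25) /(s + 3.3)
DC gain = H(0) = num(0)/den(0) = 0.25/3.3 = 0.07576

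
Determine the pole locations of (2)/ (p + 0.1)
Set denominator = 0: p + 0.1 = 0 → Poles: -0.1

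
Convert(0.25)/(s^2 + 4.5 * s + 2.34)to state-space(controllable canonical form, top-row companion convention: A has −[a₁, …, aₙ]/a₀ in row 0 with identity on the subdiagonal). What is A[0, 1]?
Reachable canonical form for den = s^2 + 4.5*s + 2.34: top row of A = -[a₁,a₂,...,aₙ]/a₀, ones on the subdiagonal, zeros elsewhere.
A = [[-4.5, -2.34], [1, 0]].
A[0,1] = -2.34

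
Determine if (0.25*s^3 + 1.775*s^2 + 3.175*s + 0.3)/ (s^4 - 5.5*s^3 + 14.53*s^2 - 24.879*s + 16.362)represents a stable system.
Denominator: s^4 - 5.5*s^3 + 14.53*s^2 - 24.879*s + 16.362 = (s - 1.2)(s - 2.7)(s^2 - 1.6*s + 5.05). Poles: 0.8 + 2.1j, 0.8 - 2.1j, 1.2, 2.7. All Re(p)<0: No (unstable)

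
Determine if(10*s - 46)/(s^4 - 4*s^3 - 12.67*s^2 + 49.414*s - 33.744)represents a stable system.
Denominator: s^4 - 4*s^3 - 12.67*s^2 + 49.414*s - 33.744 = (s - 4.8)(s + 3.7)(s - 1)(s - 1.9). Poles: -3.7, 1, 1.9, 4.8. All Re(p)<0: No (unstable)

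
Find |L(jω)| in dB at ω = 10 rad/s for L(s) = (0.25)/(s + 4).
Substitute s = j*10: L(j10) = 0.00862069 - 0.0215517j.
|L(j10)| = sqrt(Re² + Im²) = 0.02321.
20*log₁₀(0.02321) = -32.69 dB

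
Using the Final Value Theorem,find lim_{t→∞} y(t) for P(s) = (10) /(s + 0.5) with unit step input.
FVT: lim_{t→∞} y(t) = lim_{s→0} s*Y(s) where Y(s) = P(s)/s.
= lim_{s→0} P(s) = P(0) = num(0)/den(0) = 10/0.5 = 20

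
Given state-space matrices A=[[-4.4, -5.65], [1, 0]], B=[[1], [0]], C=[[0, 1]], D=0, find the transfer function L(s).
L(s) = C(sI - A)⁻¹B + D.
Characteristic polynomial det(sI - A) = s^2 + 4.4*s + 5.65.
Numerator from C·adj(sI-A)·B + D·det(sI-A) = 1.
L(s) = (1)/(s^2 + 4.4*s + 5.65)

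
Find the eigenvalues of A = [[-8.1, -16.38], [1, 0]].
Eigenvalues solve det(λI - A) = 0.
Characteristic polynomial: λ^2 + 8.1*λ + 16.38 = 0.
Factor: (λ + 3.9)(λ + 4.2) = 0.
Roots: -3.9, -4.2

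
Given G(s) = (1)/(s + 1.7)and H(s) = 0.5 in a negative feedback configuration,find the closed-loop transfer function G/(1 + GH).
Closed-loop T = G/(1+GH).
Numerator: G_num * H_den = 1.
Denominator: G_den * H_den + G_num * H_num = (s + 1.7) + (0.5) = s + 2.2.
T(s) = (1)/(s + 2.2)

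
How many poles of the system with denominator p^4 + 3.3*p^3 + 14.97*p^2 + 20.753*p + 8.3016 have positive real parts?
p^4 + 3.3*p^3 + 14.97*p^2 + 20.753*p + 8.3016 = (p + 0.8)(p + 0.9)(p^2 + 1.6*p + 11.53). Poles: -0.8, -0.8 + 3.3j, -0.8 - 3.3j, -0.9. RHP poles (Re>0): 0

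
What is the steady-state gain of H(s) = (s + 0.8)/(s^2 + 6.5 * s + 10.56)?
DC gain = H(0) = num(0)/den(0) = 0.8/10.56 = 0.07576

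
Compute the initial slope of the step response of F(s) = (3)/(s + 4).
IVT: y'(0⁺) = lim_{s→∞} s²·Y(s) = lim_{s→∞} s·F(s).
deg(num) = 0, deg(den) = 1, relative degree = 1, so s·F(s) → (leading num)/(leading den) = 3/1 = 3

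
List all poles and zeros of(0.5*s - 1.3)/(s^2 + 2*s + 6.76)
Set denominator = 0: s^2 + 2*s + 6.76 = 0 → Poles: -1 + 2.4j, -1 - 2.4j
Set numerator = 0: 0.5*s - 1.3 = 0 → Zeros: 2.6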